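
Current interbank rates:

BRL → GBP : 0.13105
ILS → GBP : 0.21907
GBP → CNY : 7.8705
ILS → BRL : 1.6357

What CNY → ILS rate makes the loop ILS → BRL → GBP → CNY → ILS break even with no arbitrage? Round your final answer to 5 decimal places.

0.59273

Known legs of the cycle: 1.6357 × 0.13105 × 7.8705 = 1.6871084561925
For no arbitrage the full-cycle product must be 1, so the missing rate is 1 / 1.6871084561925 ≈ 0.5927301.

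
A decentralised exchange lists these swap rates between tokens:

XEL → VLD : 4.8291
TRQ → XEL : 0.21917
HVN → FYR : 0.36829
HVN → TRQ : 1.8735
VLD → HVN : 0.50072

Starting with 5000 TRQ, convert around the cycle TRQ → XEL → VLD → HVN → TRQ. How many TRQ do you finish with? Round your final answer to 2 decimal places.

4964.39

5000 TRQ × 0.21917 = 1095.85 XEL
1095.85 XEL × 4.8291 = 5291.969235 VLD
5291.969235 VLD × 0.50072 = 2649.7948353492 HVN
2649.7948353492 HVN × 1.8735 = 4964.3906240267262 TRQ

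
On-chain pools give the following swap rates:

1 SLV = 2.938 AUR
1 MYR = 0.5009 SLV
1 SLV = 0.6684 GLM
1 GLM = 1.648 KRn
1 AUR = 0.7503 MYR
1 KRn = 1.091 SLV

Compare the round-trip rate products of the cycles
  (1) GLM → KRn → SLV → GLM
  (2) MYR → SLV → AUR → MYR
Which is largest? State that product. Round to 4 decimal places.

1.2018

(1) 1.648 × 1.091 × 0.6684 = 1.20176
(2) 0.5009 × 2.938 × 0.7503 = 1.10417
Highest is cycle (1) at 1.2018 (>1, arbitrage).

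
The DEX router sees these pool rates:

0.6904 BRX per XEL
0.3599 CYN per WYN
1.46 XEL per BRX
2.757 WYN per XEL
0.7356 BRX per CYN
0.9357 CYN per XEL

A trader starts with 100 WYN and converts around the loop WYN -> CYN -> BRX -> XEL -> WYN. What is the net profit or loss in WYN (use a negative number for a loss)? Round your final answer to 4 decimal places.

6.5647

100 WYN × 0.3599 = 35.99 CYN
35.99 CYN × 0.7356 = 26.474244 BRX
26.474244 BRX × 1.46 = 38.65239624 XEL
38.65239624 XEL × 2.757 = 106.56465643368 WYN
Net change: 106.56465643368 − 100 = 6.56465643368 WYN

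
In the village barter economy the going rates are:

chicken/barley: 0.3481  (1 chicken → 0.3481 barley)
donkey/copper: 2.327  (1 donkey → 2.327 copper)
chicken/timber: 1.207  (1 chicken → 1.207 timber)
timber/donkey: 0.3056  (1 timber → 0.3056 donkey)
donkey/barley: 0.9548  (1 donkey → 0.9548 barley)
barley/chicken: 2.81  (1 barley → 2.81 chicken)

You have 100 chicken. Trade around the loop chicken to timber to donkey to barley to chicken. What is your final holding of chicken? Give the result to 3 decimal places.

100 chicken × 1.207 = 120.7 timber
120.7 timber × 0.3056 = 36.88592 donkey
36.88592 donkey × 0.9548 = 35.218676416 barley
35.218676416 barley × 2.81 = 98.96448072896 chicken

98.964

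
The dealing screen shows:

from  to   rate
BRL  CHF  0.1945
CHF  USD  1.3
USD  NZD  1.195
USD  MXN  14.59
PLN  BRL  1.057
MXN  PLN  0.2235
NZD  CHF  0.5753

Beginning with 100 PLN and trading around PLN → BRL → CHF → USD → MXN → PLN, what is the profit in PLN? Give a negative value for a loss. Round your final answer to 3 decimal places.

-12.849

100 PLN × 1.057 = 105.7 BRL
105.7 BRL × 0.1945 = 20.55865 CHF
20.55865 CHF × 1.3 = 26.726245 USD
26.726245 USD × 14.59 = 389.93591455 MXN
389.93591455 MXN × 0.2235 = 87.150676901925 PLN
Net change: 87.150676901925 − 100 = -12.849323098075 PLN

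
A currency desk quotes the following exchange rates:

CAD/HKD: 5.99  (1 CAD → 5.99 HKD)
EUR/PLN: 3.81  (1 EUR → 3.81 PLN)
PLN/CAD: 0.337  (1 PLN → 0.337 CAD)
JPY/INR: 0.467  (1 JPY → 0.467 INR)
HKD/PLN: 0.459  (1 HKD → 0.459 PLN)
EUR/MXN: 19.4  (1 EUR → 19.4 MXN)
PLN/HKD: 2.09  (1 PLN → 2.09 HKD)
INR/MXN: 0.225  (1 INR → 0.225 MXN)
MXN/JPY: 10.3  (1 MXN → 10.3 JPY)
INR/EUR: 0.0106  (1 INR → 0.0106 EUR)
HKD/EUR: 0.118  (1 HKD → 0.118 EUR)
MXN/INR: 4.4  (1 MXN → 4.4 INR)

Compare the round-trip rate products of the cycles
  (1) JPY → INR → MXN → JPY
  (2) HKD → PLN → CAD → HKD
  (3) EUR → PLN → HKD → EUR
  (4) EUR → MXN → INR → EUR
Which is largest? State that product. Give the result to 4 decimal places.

(1) 0.467 × 0.225 × 10.3 = 1.08227
(2) 0.459 × 0.337 × 5.99 = 0.92655
(3) 3.81 × 2.09 × 0.118 = 0.93962
(4) 19.4 × 4.4 × 0.0106 = 0.90482
Highest is cycle (1) at 1.0823 (>1, arbitrage).

1.0823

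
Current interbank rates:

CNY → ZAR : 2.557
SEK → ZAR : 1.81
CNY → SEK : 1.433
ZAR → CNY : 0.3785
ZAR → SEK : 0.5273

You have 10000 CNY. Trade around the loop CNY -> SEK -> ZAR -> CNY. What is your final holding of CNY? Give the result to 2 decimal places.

10000 CNY × 1.433 = 14330 SEK
14330 SEK × 1.81 = 25937.3 ZAR
25937.3 ZAR × 0.3785 = 9817.26805 CNY

9817.27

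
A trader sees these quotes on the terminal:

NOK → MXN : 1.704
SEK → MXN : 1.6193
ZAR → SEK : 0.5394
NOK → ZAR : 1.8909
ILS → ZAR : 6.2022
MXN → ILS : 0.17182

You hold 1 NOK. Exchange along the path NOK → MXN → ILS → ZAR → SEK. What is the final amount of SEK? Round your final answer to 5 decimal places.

1 NOK × 1.704 = 1.704 MXN
1.704 MXN × 0.17182 = 0.29278128 ILS
0.29278128 ILS × 6.2022 = 1.815888054816 ZAR
1.815888054816 ZAR × 0.5394 = 0.9794900167677504 SEK

0.97949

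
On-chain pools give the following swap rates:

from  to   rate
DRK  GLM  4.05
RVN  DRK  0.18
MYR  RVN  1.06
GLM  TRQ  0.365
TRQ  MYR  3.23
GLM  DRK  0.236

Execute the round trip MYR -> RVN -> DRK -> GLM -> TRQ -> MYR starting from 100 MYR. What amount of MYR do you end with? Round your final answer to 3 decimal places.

100 MYR × 1.06 = 106 RVN
106 RVN × 0.18 = 19.08 DRK
19.08 DRK × 4.05 = 77.274 GLM
77.274 GLM × 0.365 = 28.20501 TRQ
28.20501 TRQ × 3.23 = 91.1021823 MYR

91.102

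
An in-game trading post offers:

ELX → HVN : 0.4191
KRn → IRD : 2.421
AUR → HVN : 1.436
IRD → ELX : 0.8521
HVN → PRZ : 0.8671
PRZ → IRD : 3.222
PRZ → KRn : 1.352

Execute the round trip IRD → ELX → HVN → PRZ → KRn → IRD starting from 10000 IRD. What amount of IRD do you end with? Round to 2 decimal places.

10135.59

10000 IRD × 0.8521 = 8521 ELX
8521 ELX × 0.4191 = 3571.1511 HVN
3571.1511 HVN × 0.8671 = 3096.54511881 PRZ
3096.54511881 PRZ × 1.352 = 4186.52900063112 KRn
4186.52900063112 KRn × 2.421 = 10135.58671052794152 IRD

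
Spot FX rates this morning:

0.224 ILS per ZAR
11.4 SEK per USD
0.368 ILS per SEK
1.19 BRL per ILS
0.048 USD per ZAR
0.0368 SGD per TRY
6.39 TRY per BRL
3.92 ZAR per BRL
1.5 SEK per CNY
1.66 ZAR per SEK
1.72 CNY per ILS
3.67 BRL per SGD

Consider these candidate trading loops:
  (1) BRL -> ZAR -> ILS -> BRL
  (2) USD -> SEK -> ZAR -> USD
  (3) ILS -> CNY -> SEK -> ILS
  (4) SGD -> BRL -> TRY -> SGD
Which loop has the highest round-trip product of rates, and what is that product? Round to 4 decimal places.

(1) 3.92 × 0.224 × 1.19 = 1.04492
(2) 11.4 × 1.66 × 0.048 = 0.90835
(3) 1.72 × 1.5 × 0.368 = 0.94944
(4) 3.67 × 6.39 × 0.0368 = 0.86301
Highest is cycle (1) at 1.0449 (>1, arbitrage).

1.0449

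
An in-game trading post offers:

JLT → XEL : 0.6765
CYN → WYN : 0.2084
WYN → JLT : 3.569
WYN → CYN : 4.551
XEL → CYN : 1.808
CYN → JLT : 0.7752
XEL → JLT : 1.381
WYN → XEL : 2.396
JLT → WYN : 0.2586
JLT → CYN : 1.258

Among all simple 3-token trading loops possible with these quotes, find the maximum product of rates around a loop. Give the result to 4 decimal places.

CYN→JLT→XEL→CYN: 0.7752 × 0.6765 × 1.808 = 0.94816
CYN→WYN→JLT→CYN: 0.2084 × 3.569 × 1.258 = 0.93567
CYN→JLT→WYN→CYN: 0.7752 × 0.2586 × 4.551 = 0.91232
CYN→WYN→XEL→CYN: 0.2084 × 2.396 × 1.808 = 0.90278
WYN→XEL→JLT→WYN: 2.396 × 1.381 × 0.2586 = 0.85568
Maximum is CYN→JLT→XEL→CYN at 0.9482; no arbitrage — every cycle loses value.

0.9482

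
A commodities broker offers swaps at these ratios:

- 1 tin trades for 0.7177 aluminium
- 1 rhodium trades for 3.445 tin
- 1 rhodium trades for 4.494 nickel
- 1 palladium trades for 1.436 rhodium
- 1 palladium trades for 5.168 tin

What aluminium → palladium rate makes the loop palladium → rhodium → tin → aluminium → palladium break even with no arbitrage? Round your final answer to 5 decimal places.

0.28165

Known legs of the cycle: 1.436 × 3.445 × 0.7177 = 3.550476254
For no arbitrage the full-cycle product must be 1, so the missing rate is 1 / 3.550476254 ≈ 0.2816524.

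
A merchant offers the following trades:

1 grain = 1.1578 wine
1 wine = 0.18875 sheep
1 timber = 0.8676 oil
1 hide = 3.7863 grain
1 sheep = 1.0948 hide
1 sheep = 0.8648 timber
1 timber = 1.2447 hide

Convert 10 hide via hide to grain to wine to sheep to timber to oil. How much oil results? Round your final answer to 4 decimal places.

6.2083

10 hide × 3.7863 = 37.863 grain
37.863 grain × 1.1578 = 43.8377814 wine
43.8377814 wine × 0.18875 = 8.27438123925 sheep
8.27438123925 sheep × 0.8648 = 7.1556848957034 timber
7.1556848957034 timber × 0.8676 = 6.20827221551226984 oil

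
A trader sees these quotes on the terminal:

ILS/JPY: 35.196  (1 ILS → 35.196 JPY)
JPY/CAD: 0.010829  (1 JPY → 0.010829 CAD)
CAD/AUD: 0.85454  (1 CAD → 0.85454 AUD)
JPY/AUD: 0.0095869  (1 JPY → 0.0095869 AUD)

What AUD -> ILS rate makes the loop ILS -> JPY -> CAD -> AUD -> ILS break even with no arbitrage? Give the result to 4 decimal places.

Known legs of the cycle: 35.196 × 0.010829 × 0.85454 = 0.32569722557736
For no arbitrage the full-cycle product must be 1, so the missing rate is 1 / 0.32569722557736 ≈ 3.070336.

3.0703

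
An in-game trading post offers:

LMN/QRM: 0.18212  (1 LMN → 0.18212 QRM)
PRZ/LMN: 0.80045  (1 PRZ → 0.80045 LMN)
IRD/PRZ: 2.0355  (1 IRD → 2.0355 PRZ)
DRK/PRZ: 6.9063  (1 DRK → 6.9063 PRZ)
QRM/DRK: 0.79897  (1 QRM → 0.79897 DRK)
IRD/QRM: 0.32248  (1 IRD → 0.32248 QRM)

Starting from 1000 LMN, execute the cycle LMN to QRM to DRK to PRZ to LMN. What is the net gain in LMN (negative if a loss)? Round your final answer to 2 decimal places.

-195.61

1000 LMN × 0.18212 = 182.12 QRM
182.12 QRM × 0.79897 = 145.5084164 DRK
145.5084164 DRK × 6.9063 = 1004.92477618332 PRZ
1004.92477618332 PRZ × 0.80045 = 804.392037095938494 LMN
Net change: 804.392037095938494 − 1000 = -195.607962904061506 LMN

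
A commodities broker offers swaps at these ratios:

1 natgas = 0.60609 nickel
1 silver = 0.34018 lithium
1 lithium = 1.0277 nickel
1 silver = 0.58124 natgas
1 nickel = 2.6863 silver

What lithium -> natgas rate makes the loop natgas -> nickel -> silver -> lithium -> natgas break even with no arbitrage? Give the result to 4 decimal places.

Known legs of the cycle: 0.60609 × 2.6863 × 0.34018 = 0.55386051790206
For no arbitrage the full-cycle product must be 1, so the missing rate is 1 / 0.55386051790206 ≈ 1.805509.

1.8055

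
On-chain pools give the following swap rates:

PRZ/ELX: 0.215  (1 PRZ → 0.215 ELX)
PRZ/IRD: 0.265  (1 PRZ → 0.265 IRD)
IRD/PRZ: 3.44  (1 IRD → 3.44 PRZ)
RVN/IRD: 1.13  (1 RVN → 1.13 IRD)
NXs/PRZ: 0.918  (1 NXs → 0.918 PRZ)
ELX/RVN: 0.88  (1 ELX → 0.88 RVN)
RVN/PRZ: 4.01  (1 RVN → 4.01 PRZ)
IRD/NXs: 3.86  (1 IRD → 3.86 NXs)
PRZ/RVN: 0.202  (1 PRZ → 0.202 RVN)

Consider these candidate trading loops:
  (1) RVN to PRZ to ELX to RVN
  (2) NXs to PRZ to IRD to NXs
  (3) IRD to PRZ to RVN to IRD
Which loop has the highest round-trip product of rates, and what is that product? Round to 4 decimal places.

0.9390

(1) 4.01 × 0.215 × 0.88 = 0.75869
(2) 0.918 × 0.265 × 3.86 = 0.93902
(3) 3.44 × 0.202 × 1.13 = 0.78521
Highest is cycle (2) at 0.9390 (≤1, no arbitrage).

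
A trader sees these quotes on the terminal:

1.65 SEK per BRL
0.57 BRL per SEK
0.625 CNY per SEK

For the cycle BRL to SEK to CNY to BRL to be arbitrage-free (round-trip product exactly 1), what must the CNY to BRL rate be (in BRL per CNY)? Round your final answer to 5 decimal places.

0.96970

Known legs of the cycle: 1.65 × 0.625 = 1.03125
For no arbitrage the full-cycle product must be 1, so the missing rate is 1 / 1.03125 ≈ 0.9696970.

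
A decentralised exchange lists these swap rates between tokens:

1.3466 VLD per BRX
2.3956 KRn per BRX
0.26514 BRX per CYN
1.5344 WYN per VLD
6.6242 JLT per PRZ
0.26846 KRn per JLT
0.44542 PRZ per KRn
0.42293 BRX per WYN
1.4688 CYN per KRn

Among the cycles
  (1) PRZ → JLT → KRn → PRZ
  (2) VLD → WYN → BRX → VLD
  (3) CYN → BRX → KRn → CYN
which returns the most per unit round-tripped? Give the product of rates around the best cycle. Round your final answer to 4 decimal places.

0.9329

(1) 6.6242 × 0.26846 × 0.44542 = 0.79210
(2) 1.5344 × 0.42293 × 1.3466 = 0.87387
(3) 0.26514 × 2.3956 × 1.4688 = 0.93294
Highest is cycle (3) at 0.9329 (≤1, no arbitrage).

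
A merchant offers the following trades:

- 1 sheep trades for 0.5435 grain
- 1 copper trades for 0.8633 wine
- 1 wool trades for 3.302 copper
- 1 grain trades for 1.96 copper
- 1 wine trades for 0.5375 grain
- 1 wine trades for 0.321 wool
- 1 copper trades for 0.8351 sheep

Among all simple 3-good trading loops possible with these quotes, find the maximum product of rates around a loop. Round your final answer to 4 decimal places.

wine→wool→copper→wine: 0.321 × 3.302 × 0.8633 = 0.91505
grain→copper→wine→grain: 1.96 × 0.8633 × 0.5375 = 0.90949
grain→copper→sheep→grain: 1.96 × 0.8351 × 0.5435 = 0.88960
Maximum is wine→wool→copper→wine at 0.9150; no arbitrage — every cycle loses value.

0.9150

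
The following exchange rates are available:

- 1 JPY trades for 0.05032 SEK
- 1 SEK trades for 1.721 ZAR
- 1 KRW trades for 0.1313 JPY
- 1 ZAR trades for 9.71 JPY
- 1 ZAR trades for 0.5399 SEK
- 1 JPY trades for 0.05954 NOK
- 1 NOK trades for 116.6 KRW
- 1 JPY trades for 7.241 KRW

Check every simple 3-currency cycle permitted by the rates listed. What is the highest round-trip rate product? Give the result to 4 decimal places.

NOK→KRW→JPY→NOK: 116.6 × 0.1313 × 0.05954 = 0.91153
JPY→SEK→ZAR→JPY: 0.05032 × 1.721 × 9.71 = 0.84089
Maximum is NOK→KRW→JPY→NOK at 0.9115; no arbitrage — every cycle loses value.

0.9115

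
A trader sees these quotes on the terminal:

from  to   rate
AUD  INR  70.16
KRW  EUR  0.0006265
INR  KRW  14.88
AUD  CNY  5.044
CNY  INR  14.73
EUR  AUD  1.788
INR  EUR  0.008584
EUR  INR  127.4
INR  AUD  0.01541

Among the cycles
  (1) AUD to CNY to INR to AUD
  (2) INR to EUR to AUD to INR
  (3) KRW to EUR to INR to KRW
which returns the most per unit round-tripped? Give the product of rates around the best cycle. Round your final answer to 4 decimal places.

1.1877

(1) 5.044 × 14.73 × 0.01541 = 1.14493
(2) 0.008584 × 1.788 × 70.16 = 1.07683
(3) 0.0006265 × 127.4 × 14.88 = 1.18766
Highest is cycle (3) at 1.1877 (>1, arbitrage).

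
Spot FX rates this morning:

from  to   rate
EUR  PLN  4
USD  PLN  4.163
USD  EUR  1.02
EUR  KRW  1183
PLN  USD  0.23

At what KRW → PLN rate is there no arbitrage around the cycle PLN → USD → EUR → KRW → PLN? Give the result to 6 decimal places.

0.003603

Known legs of the cycle: 0.23 × 1.02 × 1183 = 277.5318
For no arbitrage the full-cycle product must be 1, so the missing rate is 1 / 277.5318 ≈ 0.00360319.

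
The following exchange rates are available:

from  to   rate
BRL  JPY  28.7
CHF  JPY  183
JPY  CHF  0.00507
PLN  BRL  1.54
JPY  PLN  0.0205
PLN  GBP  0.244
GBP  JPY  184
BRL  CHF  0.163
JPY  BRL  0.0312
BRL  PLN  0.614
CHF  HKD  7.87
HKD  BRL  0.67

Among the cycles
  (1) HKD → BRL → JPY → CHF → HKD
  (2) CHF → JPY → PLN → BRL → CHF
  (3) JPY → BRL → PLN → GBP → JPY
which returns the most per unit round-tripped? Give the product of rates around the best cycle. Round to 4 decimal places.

(1) 0.67 × 28.7 × 0.00507 × 7.87 = 0.76725
(2) 183 × 0.0205 × 1.54 × 0.163 = 0.94170
(3) 0.0312 × 0.614 × 0.244 × 184 = 0.86006
Highest is cycle (2) at 0.9417 (≤1, no arbitrage).

0.9417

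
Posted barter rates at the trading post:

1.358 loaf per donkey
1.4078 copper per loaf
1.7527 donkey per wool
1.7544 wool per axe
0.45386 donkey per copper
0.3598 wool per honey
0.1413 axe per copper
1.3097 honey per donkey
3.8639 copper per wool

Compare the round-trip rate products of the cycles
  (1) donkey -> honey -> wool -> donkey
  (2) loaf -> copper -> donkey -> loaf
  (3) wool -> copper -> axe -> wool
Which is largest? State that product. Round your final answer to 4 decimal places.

(1) 1.3097 × 0.3598 × 1.7527 = 0.82592
(2) 1.4078 × 0.45386 × 1.358 = 0.86769
(3) 3.8639 × 0.1413 × 1.7544 = 0.95785
Highest is cycle (3) at 0.9578 (≤1, no arbitrage).

0.9578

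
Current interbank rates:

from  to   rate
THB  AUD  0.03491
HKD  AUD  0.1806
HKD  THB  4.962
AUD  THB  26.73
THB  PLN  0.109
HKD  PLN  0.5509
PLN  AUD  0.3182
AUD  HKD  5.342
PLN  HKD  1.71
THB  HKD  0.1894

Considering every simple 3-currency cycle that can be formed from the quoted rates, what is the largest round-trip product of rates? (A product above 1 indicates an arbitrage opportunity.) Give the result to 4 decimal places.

PLN→AUD→HKD→PLN: 0.3182 × 5.342 × 0.5509 = 0.93643
PLN→AUD→THB→PLN: 0.3182 × 26.73 × 0.109 = 0.92710
THB→AUD→HKD→THB: 0.03491 × 5.342 × 4.962 = 0.92536
PLN→HKD→THB→PLN: 1.71 × 4.962 × 0.109 = 0.92487
THB→HKD→AUD→THB: 0.1894 × 0.1806 × 26.73 = 0.91432
Maximum is PLN→AUD→HKD→PLN at 0.9364; no arbitrage — every cycle loses value.

0.9364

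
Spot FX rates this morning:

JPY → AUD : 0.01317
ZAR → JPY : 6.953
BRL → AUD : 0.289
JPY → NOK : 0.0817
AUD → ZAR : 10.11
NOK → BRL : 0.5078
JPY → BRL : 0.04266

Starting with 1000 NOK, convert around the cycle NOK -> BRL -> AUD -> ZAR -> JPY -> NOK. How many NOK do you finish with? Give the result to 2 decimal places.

842.82

1000 NOK × 0.5078 = 507.8 BRL
507.8 BRL × 0.289 = 146.7542 AUD
146.7542 AUD × 10.11 = 1483.684962 ZAR
1483.684962 ZAR × 6.953 = 10316.061540786 JPY
10316.061540786 JPY × 0.0817 = 842.8222278822162 NOK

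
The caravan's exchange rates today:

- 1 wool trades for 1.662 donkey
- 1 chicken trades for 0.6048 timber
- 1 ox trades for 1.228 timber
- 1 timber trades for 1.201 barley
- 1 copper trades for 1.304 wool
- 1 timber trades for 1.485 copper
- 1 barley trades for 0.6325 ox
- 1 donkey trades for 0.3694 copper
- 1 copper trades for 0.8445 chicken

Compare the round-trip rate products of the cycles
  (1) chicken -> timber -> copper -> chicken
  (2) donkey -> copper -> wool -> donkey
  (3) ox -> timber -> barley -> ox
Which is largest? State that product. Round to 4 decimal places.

0.9328

(1) 0.6048 × 1.485 × 0.8445 = 0.75847
(2) 0.3694 × 1.304 × 1.662 = 0.80058
(3) 1.228 × 1.201 × 0.6325 = 0.93283
Highest is cycle (3) at 0.9328 (≤1, no arbitrage).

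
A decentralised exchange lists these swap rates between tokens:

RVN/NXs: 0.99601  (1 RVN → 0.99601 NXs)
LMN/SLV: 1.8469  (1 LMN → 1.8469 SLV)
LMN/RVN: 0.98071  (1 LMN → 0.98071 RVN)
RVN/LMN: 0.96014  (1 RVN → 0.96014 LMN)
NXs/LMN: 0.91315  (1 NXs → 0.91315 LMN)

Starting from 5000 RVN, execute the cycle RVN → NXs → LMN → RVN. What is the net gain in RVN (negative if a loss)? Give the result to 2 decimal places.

-540.19

5000 RVN × 0.99601 = 4980.05 NXs
4980.05 NXs × 0.91315 = 4547.5326575 LMN
4547.5326575 LMN × 0.98071 = 4459.810752536825 RVN
Net change: 4459.810752536825 − 5000 = -540.189247463175 RVN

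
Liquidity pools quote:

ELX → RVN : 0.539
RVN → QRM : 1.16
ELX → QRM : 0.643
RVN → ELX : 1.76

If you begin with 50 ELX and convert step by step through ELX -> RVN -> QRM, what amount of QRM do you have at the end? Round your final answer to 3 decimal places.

50 ELX × 0.539 = 26.95 RVN
26.95 RVN × 1.16 = 31.262 QRM

31.262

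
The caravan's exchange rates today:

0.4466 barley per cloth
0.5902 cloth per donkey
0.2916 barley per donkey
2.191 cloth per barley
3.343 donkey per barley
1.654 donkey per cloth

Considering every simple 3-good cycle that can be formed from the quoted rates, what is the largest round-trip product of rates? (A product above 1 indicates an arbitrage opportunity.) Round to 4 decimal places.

donkey→barley→cloth→donkey: 0.2916 × 2.191 × 1.654 = 1.05673
donkey→cloth→barley→donkey: 0.5902 × 0.4466 × 3.343 = 0.88116
Maximum is donkey→barley→cloth→donkey at 1.0567; arbitrage exists.

1.0567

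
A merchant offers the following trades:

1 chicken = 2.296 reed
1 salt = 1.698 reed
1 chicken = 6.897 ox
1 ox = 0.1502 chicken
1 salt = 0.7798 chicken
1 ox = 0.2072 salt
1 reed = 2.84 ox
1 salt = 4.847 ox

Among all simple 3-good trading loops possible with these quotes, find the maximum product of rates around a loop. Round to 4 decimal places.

chicken→ox→salt→chicken: 6.897 × 0.2072 × 0.7798 = 1.11438
reed→ox→salt→reed: 2.84 × 0.2072 × 1.698 = 0.99918
chicken→reed→ox→chicken: 2.296 × 2.84 × 0.1502 = 0.97940
Maximum is chicken→ox→salt→chicken at 1.1144; arbitrage exists.

1.1144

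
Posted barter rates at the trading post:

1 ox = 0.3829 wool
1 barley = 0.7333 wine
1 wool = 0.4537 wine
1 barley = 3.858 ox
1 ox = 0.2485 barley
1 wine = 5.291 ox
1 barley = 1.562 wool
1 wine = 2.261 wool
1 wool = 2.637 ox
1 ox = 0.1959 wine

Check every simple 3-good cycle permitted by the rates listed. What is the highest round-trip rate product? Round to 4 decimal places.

ox→wine→wool→ox: 0.1959 × 2.261 × 2.637 = 1.16801
ox→barley→wool→ox: 0.2485 × 1.562 × 2.637 = 1.02357
ox→barley→wine→ox: 0.2485 × 0.7333 × 5.291 = 0.96415
ox→wool→wine→ox: 0.3829 × 0.4537 × 5.291 = 0.91916
Maximum is ox→wine→wool→ox at 1.1680; arbitrage exists.

1.1680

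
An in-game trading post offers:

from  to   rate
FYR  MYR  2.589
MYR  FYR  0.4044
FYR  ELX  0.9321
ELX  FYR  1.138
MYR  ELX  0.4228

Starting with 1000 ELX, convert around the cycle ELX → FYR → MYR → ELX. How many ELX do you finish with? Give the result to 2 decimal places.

1000 ELX × 1.138 = 1138 FYR
1138 FYR × 2.589 = 2946.282 MYR
2946.282 MYR × 0.4228 = 1245.6880296 ELX

1245.69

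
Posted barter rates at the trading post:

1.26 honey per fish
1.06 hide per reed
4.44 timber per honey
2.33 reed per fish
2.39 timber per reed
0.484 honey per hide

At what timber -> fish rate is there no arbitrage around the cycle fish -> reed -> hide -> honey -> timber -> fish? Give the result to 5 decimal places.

Known legs of the cycle: 2.33 × 1.06 × 0.484 × 4.44 = 5.307501408
For no arbitrage the full-cycle product must be 1, so the missing rate is 1 / 5.307501408 ≈ 0.1884126.

0.18841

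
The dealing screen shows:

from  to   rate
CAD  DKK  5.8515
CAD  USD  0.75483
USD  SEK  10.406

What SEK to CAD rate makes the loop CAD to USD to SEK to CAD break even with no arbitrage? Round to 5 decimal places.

Known legs of the cycle: 0.75483 × 10.406 = 7.85476098
For no arbitrage the full-cycle product must be 1, so the missing rate is 1 / 7.85476098 ≈ 0.1273113.

0.12731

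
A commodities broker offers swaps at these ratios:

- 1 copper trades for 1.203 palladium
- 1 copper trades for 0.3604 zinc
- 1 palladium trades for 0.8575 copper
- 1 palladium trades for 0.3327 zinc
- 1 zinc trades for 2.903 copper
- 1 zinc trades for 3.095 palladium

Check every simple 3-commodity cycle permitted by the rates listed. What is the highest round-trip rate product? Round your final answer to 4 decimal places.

1.1619

palladium→zinc→copper→palladium: 0.3327 × 2.903 × 1.203 = 1.16189
palladium→copper→zinc→palladium: 0.8575 × 0.3604 × 3.095 = 0.95649
Maximum is palladium→zinc→copper→palladium at 1.1619; arbitrage exists.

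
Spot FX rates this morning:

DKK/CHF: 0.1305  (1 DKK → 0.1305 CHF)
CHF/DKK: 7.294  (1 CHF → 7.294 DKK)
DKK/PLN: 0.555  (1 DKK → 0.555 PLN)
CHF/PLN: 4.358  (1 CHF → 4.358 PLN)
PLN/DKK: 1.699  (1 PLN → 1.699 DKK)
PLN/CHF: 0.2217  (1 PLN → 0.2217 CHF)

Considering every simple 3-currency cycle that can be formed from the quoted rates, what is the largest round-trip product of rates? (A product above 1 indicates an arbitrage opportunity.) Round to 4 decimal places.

0.9663

CHF→PLN→DKK→CHF: 4.358 × 1.699 × 0.1305 = 0.96625
CHF→DKK→PLN→CHF: 7.294 × 0.555 × 0.2217 = 0.89748
Maximum is CHF→PLN→DKK→CHF at 0.9663; no arbitrage — every cycle loses value.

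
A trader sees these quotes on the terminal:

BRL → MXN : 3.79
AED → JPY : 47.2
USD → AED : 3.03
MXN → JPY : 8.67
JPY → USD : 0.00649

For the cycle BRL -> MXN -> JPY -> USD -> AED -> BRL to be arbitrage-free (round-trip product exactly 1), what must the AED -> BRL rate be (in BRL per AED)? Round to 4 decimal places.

Known legs of the cycle: 3.79 × 8.67 × 0.00649 × 3.03 = 0.64616827671
For no arbitrage the full-cycle product must be 1, so the missing rate is 1 / 0.64616827671 ≈ 1.547584.

1.5476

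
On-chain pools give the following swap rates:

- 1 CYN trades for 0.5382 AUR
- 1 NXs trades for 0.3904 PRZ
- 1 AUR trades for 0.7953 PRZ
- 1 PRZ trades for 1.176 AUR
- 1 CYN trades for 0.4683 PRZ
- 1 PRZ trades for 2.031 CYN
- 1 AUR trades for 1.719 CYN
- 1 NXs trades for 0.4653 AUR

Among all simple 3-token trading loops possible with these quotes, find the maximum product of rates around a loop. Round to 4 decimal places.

CYN→PRZ→AUR→CYN: 0.4683 × 1.176 × 1.719 = 0.94669
CYN→AUR→PRZ→CYN: 0.5382 × 0.7953 × 2.031 = 0.86933
Maximum is CYN→PRZ→AUR→CYN at 0.9467; no arbitrage — every cycle loses value.

0.9467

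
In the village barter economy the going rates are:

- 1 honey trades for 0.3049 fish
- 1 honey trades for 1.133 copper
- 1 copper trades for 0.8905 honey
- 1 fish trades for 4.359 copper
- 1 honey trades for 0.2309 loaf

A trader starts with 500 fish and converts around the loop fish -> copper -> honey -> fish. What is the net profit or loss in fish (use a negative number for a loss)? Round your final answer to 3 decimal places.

91.764

500 fish × 4.359 = 2179.5 copper
2179.5 copper × 0.8905 = 1940.84475 honey
1940.84475 honey × 0.3049 = 591.763564275 fish
Net change: 591.763564275 − 500 = 91.763564275 fish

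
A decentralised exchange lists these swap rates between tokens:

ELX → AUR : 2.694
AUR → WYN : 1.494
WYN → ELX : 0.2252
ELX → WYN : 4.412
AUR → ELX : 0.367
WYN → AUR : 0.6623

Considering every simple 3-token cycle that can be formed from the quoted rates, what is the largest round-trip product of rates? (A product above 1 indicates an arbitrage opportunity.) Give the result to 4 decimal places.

WYN→AUR→ELX→WYN: 0.6623 × 0.367 × 4.412 = 1.07240
WYN→ELX→AUR→WYN: 0.2252 × 2.694 × 1.494 = 0.90639
Maximum is WYN→AUR→ELX→WYN at 1.0724; arbitrage exists.

1.0724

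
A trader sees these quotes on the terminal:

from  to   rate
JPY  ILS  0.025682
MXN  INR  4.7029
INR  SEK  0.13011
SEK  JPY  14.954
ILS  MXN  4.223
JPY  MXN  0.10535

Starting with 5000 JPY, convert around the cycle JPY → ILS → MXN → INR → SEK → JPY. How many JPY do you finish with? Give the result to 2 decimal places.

5000 JPY × 0.025682 = 128.41 ILS
128.41 ILS × 4.223 = 542.27543 MXN
542.27543 MXN × 4.7029 = 2550.267119747 INR
2550.267119747 INR × 0.13011 = 331.81525495028217 SEK
331.81525495028217 SEK × 14.954 = 4961.96532252651957018 JPY

4961.97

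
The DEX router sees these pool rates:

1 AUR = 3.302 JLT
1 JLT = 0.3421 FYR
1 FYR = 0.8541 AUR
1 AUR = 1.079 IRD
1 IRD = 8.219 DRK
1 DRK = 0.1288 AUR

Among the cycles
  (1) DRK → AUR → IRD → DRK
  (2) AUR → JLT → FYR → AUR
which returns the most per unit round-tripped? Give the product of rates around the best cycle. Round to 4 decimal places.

1.1422

(1) 0.1288 × 1.079 × 8.219 = 1.14224
(2) 3.302 × 0.3421 × 0.8541 = 0.96480
Highest is cycle (1) at 1.1422 (>1, arbitrage).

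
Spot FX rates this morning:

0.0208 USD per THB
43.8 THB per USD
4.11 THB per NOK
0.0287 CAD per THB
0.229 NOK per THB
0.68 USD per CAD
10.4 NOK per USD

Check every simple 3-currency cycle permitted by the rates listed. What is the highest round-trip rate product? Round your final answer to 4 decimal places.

0.8891

NOK→THB→USD→NOK: 4.11 × 0.0208 × 10.4 = 0.88908
CAD→USD→THB→CAD: 0.68 × 43.8 × 0.0287 = 0.85480
Maximum is NOK→THB→USD→NOK at 0.8891; no arbitrage — every cycle loses value.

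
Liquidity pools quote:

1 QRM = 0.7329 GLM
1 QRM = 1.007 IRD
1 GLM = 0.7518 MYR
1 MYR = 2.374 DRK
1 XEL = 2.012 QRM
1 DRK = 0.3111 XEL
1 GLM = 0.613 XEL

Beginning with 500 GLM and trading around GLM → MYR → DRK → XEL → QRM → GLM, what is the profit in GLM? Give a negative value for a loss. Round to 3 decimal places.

500 GLM × 0.7518 = 375.9 MYR
375.9 MYR × 2.374 = 892.3866 DRK
892.3866 DRK × 0.3111 = 277.62147126 XEL
277.62147126 XEL × 2.012 = 558.57440017512 QRM
558.57440017512 QRM × 0.7329 = 409.379177888345448 GLM
Net change: 409.379177888345448 − 500 = -90.620822111654552 GLM

-90.621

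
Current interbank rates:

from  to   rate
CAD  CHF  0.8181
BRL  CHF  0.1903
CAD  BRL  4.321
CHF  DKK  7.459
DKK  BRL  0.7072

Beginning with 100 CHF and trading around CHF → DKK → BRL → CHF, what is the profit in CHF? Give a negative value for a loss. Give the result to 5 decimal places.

100 CHF × 7.459 = 745.9 DKK
745.9 DKK × 0.7072 = 527.50048 BRL
527.50048 BRL × 0.1903 = 100.383341344 CHF
Net change: 100.383341344 − 100 = 0.383341344 CHF

0.38334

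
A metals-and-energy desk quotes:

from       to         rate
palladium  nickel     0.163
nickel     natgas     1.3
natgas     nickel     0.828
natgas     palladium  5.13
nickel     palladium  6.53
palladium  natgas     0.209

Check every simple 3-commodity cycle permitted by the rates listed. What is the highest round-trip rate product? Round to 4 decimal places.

1.1300

natgas→nickel→palladium→natgas: 0.828 × 6.53 × 0.209 = 1.13003
natgas→palladium→nickel→natgas: 5.13 × 0.163 × 1.3 = 1.08705
Maximum is natgas→nickel→palladium→natgas at 1.1300; arbitrage exists.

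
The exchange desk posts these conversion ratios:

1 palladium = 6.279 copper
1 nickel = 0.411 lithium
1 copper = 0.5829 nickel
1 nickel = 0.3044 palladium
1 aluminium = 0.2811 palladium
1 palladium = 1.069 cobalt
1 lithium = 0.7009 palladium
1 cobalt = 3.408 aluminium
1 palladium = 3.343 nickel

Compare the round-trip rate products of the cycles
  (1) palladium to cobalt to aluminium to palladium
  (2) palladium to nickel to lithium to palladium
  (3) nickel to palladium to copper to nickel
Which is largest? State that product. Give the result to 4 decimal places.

1.1141

(1) 1.069 × 3.408 × 0.2811 = 1.02409
(2) 3.343 × 0.411 × 0.7009 = 0.96302
(3) 0.3044 × 6.279 × 0.5829 = 1.11411
Highest is cycle (3) at 1.1141 (>1, arbitrage).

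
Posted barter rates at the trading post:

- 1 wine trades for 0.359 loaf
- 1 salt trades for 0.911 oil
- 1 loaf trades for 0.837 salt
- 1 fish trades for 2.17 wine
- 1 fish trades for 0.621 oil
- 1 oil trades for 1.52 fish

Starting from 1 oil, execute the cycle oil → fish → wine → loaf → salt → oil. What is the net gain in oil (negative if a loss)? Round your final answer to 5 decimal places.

1 oil × 1.52 = 1.52 fish
1.52 fish × 2.17 = 3.2984 wine
3.2984 wine × 0.359 = 1.1841256 loaf
1.1841256 loaf × 0.837 = 0.9911131272 salt
0.9911131272 salt × 0.911 = 0.9029040588792 oil
Net change: 0.9029040588792 − 1 = -0.0970959411208 oil

-0.09710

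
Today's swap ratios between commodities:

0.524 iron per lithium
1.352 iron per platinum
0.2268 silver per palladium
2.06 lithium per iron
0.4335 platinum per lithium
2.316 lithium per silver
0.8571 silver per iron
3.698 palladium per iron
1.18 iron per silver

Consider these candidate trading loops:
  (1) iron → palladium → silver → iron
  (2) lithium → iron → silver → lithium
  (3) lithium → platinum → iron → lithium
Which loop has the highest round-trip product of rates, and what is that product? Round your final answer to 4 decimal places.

1.2073

(1) 3.698 × 0.2268 × 1.18 = 0.98967
(2) 0.524 × 0.8571 × 2.316 = 1.04016
(3) 0.4335 × 1.352 × 2.06 = 1.20735
Highest is cycle (3) at 1.2073 (>1, arbitrage).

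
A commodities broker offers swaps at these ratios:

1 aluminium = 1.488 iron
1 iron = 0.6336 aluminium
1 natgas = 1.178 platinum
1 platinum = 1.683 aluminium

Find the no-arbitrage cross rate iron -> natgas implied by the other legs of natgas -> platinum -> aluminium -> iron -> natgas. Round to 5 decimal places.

0.33897

Known legs of the cycle: 1.178 × 1.683 × 1.488 = 2.950070112
For no arbitrage the full-cycle product must be 1, so the missing rate is 1 / 2.950070112 ≈ 0.3389750.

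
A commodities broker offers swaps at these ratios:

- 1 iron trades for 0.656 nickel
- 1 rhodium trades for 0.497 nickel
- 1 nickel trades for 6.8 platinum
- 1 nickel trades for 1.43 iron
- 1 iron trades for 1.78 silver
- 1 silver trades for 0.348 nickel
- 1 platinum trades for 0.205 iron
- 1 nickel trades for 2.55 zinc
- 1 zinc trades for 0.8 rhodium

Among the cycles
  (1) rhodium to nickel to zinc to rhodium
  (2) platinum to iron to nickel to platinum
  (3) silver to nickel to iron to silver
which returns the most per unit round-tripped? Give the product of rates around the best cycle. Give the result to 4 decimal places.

(1) 0.497 × 2.55 × 0.8 = 1.01388
(2) 0.205 × 0.656 × 6.8 = 0.91446
(3) 0.348 × 1.43 × 1.78 = 0.88580
Highest is cycle (1) at 1.0139 (>1, arbitrage).

1.0139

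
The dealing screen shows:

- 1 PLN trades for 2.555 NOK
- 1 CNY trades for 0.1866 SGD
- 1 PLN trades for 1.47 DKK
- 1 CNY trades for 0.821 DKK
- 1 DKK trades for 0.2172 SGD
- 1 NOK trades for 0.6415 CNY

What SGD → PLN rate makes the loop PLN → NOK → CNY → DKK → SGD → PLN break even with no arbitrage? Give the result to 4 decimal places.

Known legs of the cycle: 2.555 × 0.6415 × 0.821 × 0.2172 = 0.292274242239
For no arbitrage the full-cycle product must be 1, so the missing rate is 1 / 0.292274242239 ≈ 3.421444.

3.4214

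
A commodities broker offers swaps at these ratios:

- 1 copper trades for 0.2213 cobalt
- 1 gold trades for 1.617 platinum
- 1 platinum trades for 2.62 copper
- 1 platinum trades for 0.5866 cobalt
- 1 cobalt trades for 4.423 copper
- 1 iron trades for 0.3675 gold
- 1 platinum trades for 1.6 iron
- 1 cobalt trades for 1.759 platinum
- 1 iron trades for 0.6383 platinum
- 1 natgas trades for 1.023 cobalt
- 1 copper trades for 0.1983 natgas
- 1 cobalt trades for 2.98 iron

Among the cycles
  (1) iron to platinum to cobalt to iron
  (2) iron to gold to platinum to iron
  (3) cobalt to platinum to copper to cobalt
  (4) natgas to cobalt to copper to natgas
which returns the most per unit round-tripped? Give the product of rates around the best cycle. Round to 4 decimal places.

(1) 0.6383 × 0.5866 × 2.98 = 1.11579
(2) 0.3675 × 1.617 × 1.6 = 0.95080
(3) 1.759 × 2.62 × 0.2213 = 1.01988
(4) 1.023 × 4.423 × 0.1983 = 0.89725
Highest is cycle (1) at 1.1158 (>1, arbitrage).

1.1158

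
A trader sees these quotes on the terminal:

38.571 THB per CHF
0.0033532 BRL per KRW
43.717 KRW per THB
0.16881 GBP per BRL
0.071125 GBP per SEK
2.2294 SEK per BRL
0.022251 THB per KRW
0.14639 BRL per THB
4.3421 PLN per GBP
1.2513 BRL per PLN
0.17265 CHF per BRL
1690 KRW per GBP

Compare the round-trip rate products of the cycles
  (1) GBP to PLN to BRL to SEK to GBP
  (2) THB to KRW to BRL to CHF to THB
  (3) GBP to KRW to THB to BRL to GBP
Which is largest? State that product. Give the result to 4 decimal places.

(1) 4.3421 × 1.2513 × 2.2294 × 0.071125 = 0.86153
(2) 43.717 × 0.0033532 × 0.17265 × 38.571 = 0.97620
(3) 1690 × 0.022251 × 0.14639 × 0.16881 = 0.92928
Highest is cycle (2) at 0.9762 (≤1, no arbitrage).

0.9762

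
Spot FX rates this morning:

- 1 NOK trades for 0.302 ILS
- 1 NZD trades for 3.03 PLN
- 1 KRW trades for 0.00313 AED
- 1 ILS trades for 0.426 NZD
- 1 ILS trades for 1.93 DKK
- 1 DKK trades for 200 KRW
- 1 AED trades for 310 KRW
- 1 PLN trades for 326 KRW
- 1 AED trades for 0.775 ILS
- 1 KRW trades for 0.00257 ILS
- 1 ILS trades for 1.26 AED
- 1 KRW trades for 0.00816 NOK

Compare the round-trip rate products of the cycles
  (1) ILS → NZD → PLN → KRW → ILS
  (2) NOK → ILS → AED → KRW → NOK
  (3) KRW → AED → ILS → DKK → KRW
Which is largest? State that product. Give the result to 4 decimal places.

1.0814

(1) 0.426 × 3.03 × 326 × 0.00257 = 1.08144
(2) 0.302 × 1.26 × 310 × 0.00816 = 0.96256
(3) 0.00313 × 0.775 × 1.93 × 200 = 0.93634
Highest is cycle (1) at 1.0814 (>1, arbitrage).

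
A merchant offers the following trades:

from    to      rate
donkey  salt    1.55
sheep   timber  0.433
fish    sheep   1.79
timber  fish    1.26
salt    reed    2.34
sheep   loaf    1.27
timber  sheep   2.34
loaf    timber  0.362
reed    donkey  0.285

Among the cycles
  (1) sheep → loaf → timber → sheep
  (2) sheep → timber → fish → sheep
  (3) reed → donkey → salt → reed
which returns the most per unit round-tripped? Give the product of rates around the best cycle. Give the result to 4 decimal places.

1.0758

(1) 1.27 × 0.362 × 2.34 = 1.07579
(2) 0.433 × 1.26 × 1.79 = 0.97659
(3) 0.285 × 1.55 × 2.34 = 1.03370
Highest is cycle (1) at 1.0758 (>1, arbitrage).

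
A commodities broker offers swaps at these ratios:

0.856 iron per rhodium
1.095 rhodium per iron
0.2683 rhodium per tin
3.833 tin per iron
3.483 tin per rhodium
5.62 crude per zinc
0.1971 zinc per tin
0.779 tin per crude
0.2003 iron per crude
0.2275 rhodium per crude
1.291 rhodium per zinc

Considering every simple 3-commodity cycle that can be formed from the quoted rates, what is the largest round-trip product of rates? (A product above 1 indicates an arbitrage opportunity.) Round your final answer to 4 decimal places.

tin→zinc→rhodium→tin: 0.1971 × 1.291 × 3.483 = 0.88627
tin→rhodium→iron→tin: 0.2683 × 0.856 × 3.833 = 0.88031
crude→tin→zinc→crude: 0.779 × 0.1971 × 5.62 = 0.86290
Maximum is tin→zinc→rhodium→tin at 0.8863; no arbitrage — every cycle loses value.

0.8863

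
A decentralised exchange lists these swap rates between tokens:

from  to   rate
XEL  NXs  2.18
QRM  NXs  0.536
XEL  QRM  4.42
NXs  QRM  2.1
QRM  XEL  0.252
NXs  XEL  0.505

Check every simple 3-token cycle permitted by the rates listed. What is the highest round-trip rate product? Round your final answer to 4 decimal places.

QRM→NXs→XEL→QRM: 0.536 × 0.505 × 4.42 = 1.19641
QRM→XEL→NXs→QRM: 0.252 × 2.18 × 2.1 = 1.15366
Maximum is QRM→NXs→XEL→QRM at 1.1964; arbitrage exists.

1.1964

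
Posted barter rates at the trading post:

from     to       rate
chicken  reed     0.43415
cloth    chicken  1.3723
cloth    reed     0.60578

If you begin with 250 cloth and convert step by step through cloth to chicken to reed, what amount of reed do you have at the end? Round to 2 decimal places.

148.95

250 cloth × 1.3723 = 343.075 chicken
343.075 chicken × 0.43415 = 148.94601125 reed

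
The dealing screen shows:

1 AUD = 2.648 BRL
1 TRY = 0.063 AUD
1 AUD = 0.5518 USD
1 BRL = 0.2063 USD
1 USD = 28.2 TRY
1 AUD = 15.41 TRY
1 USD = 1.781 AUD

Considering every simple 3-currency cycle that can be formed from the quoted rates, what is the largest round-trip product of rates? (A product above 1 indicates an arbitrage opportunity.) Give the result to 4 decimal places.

TRY→AUD→USD→TRY: 0.063 × 0.5518 × 28.2 = 0.98033
BRL→USD→AUD→BRL: 0.2063 × 1.781 × 2.648 = 0.97293
Maximum is TRY→AUD→USD→TRY at 0.9803; no arbitrage — every cycle loses value.

0.9803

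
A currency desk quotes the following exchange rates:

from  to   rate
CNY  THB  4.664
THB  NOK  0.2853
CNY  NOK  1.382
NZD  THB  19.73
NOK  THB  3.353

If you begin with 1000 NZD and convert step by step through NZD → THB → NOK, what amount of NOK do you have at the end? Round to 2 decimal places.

5628.97

1000 NZD × 19.73 = 19730 THB
19730 THB × 0.2853 = 5628.969 NOK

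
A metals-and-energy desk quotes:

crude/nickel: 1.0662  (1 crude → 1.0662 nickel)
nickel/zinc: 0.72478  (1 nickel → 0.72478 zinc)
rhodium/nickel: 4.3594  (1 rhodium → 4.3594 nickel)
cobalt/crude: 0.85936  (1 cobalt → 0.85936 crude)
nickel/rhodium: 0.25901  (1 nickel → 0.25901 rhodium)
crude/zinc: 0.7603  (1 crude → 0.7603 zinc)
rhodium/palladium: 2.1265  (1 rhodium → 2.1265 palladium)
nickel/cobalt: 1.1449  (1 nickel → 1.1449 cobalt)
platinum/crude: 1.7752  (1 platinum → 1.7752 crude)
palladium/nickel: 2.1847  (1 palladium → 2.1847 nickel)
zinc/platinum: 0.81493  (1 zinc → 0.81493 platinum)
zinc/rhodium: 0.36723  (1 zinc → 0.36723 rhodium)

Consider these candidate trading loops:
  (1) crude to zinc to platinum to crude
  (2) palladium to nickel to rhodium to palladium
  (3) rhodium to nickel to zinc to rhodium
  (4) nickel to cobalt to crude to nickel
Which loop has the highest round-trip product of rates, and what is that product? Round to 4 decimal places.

(1) 0.7603 × 0.81493 × 1.7752 = 1.09990
(2) 2.1847 × 0.25901 × 2.1265 = 1.20330
(3) 4.3594 × 0.72478 × 0.36723 = 1.16030
(4) 1.1449 × 0.85936 × 1.0662 = 1.04901
Highest is cycle (2) at 1.2033 (>1, arbitrage).

1.2033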